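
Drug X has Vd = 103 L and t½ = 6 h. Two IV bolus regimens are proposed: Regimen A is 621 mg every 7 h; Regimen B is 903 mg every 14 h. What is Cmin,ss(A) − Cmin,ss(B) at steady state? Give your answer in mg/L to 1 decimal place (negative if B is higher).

2.7 mg/L

Regimen A: f = (1/2)^(7/6) ≈ 0.4454; Cmin,ss = (621/103)·f/(1−f) ≈ 4.842 mg/L.
Regimen B: f = (1/2)^(14/6) ≈ 0.1984; Cmin,ss = (903/103)·f/(1−f) ≈ 2.170 mg/L.
Difference ≈ 4.842 − 2.170 ≈ 2.672 mg/L.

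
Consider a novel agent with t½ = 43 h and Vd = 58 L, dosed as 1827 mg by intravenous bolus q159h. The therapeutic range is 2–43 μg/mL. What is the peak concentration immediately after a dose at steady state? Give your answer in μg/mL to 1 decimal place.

34.1 μg/mL

Over one 159-h interval, 159/43 ≈ 3.6977 half-lives elapse, leaving f ≈ 0.0771 of each dose.
At steady state, accumulation factor R = 1/(1 − e^(−kτ)) ≈ 1.0835.
Each bolus raises the concentration by D/Vd = 1827/58 ≈ 31.500 μg/mL.
Steady-state peak Cmax,ss = C₀·R ≈ 31.500 × 1.0835 ≈ 34.130 μg/mL.
Peak 34.1 μg/mL vs MTC 43 μg/mL: below toxic threshold.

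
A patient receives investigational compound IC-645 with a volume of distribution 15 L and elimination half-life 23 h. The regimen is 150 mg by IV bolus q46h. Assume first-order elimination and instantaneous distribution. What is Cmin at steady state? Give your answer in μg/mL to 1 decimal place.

The dosing interval is 2 half-lives, so f = 2^(−2) = 0.25.
At steady state, R = 1/(1 − 0.25) = 4/3.
Single-dose peak C₀ = D/Vd = 150/15 = 10 μg/mL.
Steady-state peak Cmax,ss = C₀·R = 10 × 4/3 ≈ 13.333 μg/mL.
Steady-state trough Cmin,ss = Cmax,ss·f ≈ 13.333 × 0.25 ≈ 3.333 μg/mL.

3.3 μg/mL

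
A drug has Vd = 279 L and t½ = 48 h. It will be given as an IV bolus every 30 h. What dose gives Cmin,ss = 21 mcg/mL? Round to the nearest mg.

τ/t½ = 30/48 ≈ 0.625, so f = (1/2)^(30/48) ≈ 0.648420.
Cmin,ss = (D/Vd)·f/(1−f), so D = Cmin,ss·Vd·(1−f)/f.
D = 21 × 279 × (1−f)/f ≈ 21 × 279 × 0.54221 ≈ 3176.81 mg.

3177 mg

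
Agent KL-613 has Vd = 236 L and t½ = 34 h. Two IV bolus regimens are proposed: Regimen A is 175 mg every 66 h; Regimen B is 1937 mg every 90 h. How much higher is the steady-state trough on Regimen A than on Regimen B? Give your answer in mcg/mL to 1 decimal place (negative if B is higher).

Regimen A: f = (1/2)^(66/34) ≈ 0.2604; Cmin,ss = (175/236)·f/(1−f) ≈ 0.261 mcg/mL.
Regimen B: f = (1/2)^(90/34) ≈ 0.1596; Cmin,ss = (1937/236)·f/(1−f) ≈ 1.559 mcg/mL.
Difference ≈ 0.261 − 1.559 ≈ -1.298 mcg/mL.

-1.3 mcg/mL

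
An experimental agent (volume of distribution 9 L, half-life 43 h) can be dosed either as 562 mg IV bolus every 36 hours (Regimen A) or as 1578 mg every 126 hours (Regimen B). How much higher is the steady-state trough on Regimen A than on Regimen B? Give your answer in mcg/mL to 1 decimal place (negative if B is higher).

Regimen A: f = (1/2)^(36/43) ≈ 0.5597; Cmin,ss = (562/9)·f/(1−f) ≈ 79.378 mcg/mL.
Regimen B: f = (1/2)^(126/43) ≈ 0.1312; Cmin,ss = (1578/9)·f/(1−f) ≈ 26.478 mcg/mL.
Difference ≈ 79.378 − 26.478 ≈ 52.900 mcg/mL.

52.9 mcg/mL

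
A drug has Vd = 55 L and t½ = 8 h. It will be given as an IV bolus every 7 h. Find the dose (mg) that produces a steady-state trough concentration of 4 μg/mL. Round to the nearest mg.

183 mg

τ/t½ = 7/8 ≈ 0.875, so f = (1/2)^(7/8) ≈ 0.545254.
Cmin,ss = (D/Vd)·f/(1−f), so D = Cmin,ss·Vd·(1−f)/f.
D = 4 × 55 × (1−f)/f ≈ 4 × 55 × 0.83401 ≈ 183.48 mg.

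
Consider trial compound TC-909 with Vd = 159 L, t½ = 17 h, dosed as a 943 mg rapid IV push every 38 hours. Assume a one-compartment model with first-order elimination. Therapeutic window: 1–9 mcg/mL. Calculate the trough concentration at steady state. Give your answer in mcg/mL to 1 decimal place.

Over one 38-h interval, 38/17 ≈ 2.2353 half-lives elapse, leaving f ≈ 0.2124 of each dose.
Each bolus raises the concentration by D/Vd = 943/159 ≈ 5.931 mcg/mL.
Steady-state trough Cmin,ss = C₀·f/(1−f) ≈ 5.931 × 0.2124/0.7876 ≈ 1.599 mcg/mL.
Trough 1.6 mcg/mL vs MEC 1 mcg/mL: adequate.

1.6 mcg/mL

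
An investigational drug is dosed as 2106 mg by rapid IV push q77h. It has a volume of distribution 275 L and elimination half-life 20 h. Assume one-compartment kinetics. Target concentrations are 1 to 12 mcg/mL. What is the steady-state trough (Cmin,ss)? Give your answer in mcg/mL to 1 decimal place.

0.6 mcg/mL

τ/t½ = 77/20 ≈ 3.85, so fraction remaining f = (1/2)^(77/20) ≈ 0.0693.
At steady state, accumulation factor R = 1/(1 − e^(−kτ)) ≈ 1.0745.
Single-dose peak C₀ = D/Vd = 2106/275 ≈ 7.658 mcg/mL.
Cmax,ss = C₀/(1 − f) ≈ 7.658/0.9307 ≈ 8.228 mcg/mL.
Steady-state trough Cmin,ss = Cmax,ss·f ≈ 8.228 × 0.0693 ≈ 0.570 mcg/mL.
Trough 0.6 mcg/mL vs MEC 1 mcg/mL: subtherapeutic.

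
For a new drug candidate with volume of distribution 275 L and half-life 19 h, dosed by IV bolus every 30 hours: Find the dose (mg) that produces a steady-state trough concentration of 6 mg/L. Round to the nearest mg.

τ/t½ = 30/19 ≈ 1.5789, so f = (1/2)^(30/19) ≈ 0.334726.
Cmin,ss = (D/Vd)·f/(1−f), so D = Cmin,ss·Vd·(1−f)/f.
D = 6 × 275 × (1−f)/f ≈ 6 × 275 × 1.98752 ≈ 3279.41 mg.

3279 mg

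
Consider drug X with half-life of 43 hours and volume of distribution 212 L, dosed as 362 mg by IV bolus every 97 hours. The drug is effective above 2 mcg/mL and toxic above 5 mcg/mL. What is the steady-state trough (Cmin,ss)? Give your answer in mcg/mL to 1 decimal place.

0.5 mcg/mL

Over one 97-h interval, 97/43 ≈ 2.2558 half-lives elapse, leaving f ≈ 0.2094 of each dose.
Single-dose peak C₀ = D/Vd = 362/212 ≈ 1.708 mcg/mL.
Steady-state trough Cmin,ss = C₀·f/(1−f) ≈ 1.708 × 0.2094/0.7906 ≈ 0.452 mcg/mL.
Trough 0.5 mcg/mL vs MEC 2 mcg/mL: subtherapeutic.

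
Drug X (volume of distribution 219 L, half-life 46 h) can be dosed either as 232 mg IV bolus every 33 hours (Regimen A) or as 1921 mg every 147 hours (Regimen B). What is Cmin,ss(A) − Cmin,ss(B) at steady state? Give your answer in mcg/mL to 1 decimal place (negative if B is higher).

Regimen A: f = (1/2)^(33/46) ≈ 0.6082; Cmin,ss = (232/219)·f/(1−f) ≈ 1.644 mcg/mL.
Regimen B: f = (1/2)^(147/46) ≈ 0.1091; Cmin,ss = (1921/219)·f/(1−f) ≈ 1.074 mcg/mL.
Difference ≈ 1.644 − 1.074 ≈ 0.570 mcg/mL.

0.6 mcg/mL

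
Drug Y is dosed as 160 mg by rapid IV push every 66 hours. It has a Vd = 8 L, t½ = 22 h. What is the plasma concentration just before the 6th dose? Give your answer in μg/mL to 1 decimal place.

2.9 μg/mL

f = (1/2)^(τ/t½) = (1/2)^(66/22) ≈ 0.1250.
C₀ = D/Vd = 160/8 ≈ 20.000 μg/mL.
Before the 6th dose, 5 doses have been given. Superposition: Cmin = C₀·(f + f² + … + f^5).
≈ 20.000 × (0.1250 + 0.0156 + 0.0020 + 0.0002 + 0.0000) ≈ 20.000 × 0.1428 ≈ 2.856 μg/mL.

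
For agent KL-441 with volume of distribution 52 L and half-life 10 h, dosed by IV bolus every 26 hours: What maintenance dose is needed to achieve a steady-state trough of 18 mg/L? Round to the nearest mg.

τ/t½ = 26/10 ≈ 2.6, so f = (1/2)^(26/10) ≈ 0.164938.
Cmin,ss = (D/Vd)·f/(1−f), so D = Cmin,ss·Vd·(1−f)/f.
D = 18 × 52 × (1−f)/f ≈ 18 × 52 × 5.06288 ≈ 4738.86 mg.

4739 mg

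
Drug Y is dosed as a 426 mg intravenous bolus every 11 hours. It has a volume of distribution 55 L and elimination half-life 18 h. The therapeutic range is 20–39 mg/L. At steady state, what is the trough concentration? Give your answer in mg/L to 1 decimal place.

14.7 mg/L

k = ln2/t½ = ln2/18 ≈ 0.038508 h⁻¹; fraction remaining f = e^(−kτ) = e^(−0.038508×11) ≈ 0.6547.
Each bolus raises the concentration by D/Vd = 426/55 ≈ 7.745 mg/L.
Steady-state trough Cmin,ss = C₀·f/(1−f) ≈ 7.745 × 0.6547/0.3453 ≈ 14.685 mg/L.
Trough 14.7 mg/L vs MEC 20 mg/L: subtherapeutic.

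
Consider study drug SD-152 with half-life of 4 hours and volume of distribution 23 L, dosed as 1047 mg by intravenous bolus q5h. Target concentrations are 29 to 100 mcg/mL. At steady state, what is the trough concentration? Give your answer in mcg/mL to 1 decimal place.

33.0 mcg/mL

k = ln2/t½ = ln2/4 ≈ 0.173287 h⁻¹; fraction remaining f = e^(−kτ) = e^(−0.173287×5) ≈ 0.4204.
Accumulation ratio R = 1/(1 − f) ≈ 1/0.5796 ≈ 1.7253.
Single-dose peak C₀ = D/Vd = 1047/23 ≈ 45.522 mcg/mL.
Cmax,ss = C₀/(1 − f) ≈ 45.522/0.5796 ≈ 78.540 mcg/mL.
Steady-state trough Cmin,ss = Cmax,ss·f ≈ 78.540 × 0.4204 ≈ 33.018 mcg/mL.
Trough 33.0 mcg/mL vs MEC 29 mcg/mL: adequate.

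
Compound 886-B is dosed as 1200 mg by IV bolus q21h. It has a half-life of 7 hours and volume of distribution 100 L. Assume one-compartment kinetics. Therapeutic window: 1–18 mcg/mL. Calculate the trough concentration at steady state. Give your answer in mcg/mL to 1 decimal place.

1.7 mcg/mL

τ = 21 h = 3 half-lives, so f = (1/2)^3 = 0.125.
At steady state, R = 1/(1 − 0.125) = 8/7.
Single-dose peak C₀ = D/Vd = 1200/100 = 12 mcg/mL.
Steady-state peak Cmax,ss = C₀·R = 12 × 8/7 ≈ 13.714 mcg/mL.
Steady-state trough Cmin,ss = Cmax,ss·f ≈ 13.714 × 0.125 ≈ 1.714 mcg/mL.
Trough 1.7 mcg/mL vs MEC 1 mcg/mL: adequate.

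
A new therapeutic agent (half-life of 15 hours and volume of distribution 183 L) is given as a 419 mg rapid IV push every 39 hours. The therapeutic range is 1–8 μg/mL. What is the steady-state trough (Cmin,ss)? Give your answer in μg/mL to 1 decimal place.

0.5 μg/mL

Over one 39-h interval, 39/15 ≈ 2.6 half-lives elapse, leaving f ≈ 0.1649 of each dose.
Each bolus raises the concentration by D/Vd = 419/183 ≈ 2.290 μg/mL.
Steady-state trough Cmin,ss = C₀·f/(1−f) ≈ 2.290 × 0.1649/0.8351 ≈ 0.452 μg/mL.
Trough 0.5 μg/mL vs MEC 1 μg/mL: subtherapeutic.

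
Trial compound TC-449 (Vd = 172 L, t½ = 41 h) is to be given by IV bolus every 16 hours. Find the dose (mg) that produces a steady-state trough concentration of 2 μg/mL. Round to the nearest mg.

107 mg

τ/t½ = 16/41 ≈ 0.39024, so f = (1/2)^(16/41) ≈ 0.763001.
Cmin,ss = (D/Vd)·f/(1−f), so D = Cmin,ss·Vd·(1−f)/f.
D = 2 × 172 × (1−f)/f ≈ 2 × 172 × 0.31061 ≈ 106.85 mg.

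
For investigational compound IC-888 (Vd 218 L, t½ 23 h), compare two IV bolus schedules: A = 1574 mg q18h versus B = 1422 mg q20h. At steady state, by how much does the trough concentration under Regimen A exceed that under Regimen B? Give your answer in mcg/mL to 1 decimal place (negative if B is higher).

Regimen A: f = (1/2)^(18/23) ≈ 0.5813; Cmin,ss = (1574/218)·f/(1−f) ≈ 10.024 mcg/mL.
Regimen B: f = (1/2)^(20/23) ≈ 0.5473; Cmin,ss = (1422/218)·f/(1−f) ≈ 7.886 mcg/mL.
Difference ≈ 10.024 − 7.886 ≈ 2.138 mcg/mL.

2.1 mcg/mL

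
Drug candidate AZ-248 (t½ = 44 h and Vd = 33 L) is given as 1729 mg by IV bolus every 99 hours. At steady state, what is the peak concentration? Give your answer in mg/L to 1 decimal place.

τ/t½ = 99/44 ≈ 2.25, so fraction remaining f = (1/2)^(99/44) ≈ 0.2102.
Accumulation ratio R = 1/(1 − f) ≈ 1/0.7898 ≈ 1.2661.
Single-dose peak C₀ = D/Vd = 1729/33 ≈ 52.394 mg/L.
Steady-state peak Cmax,ss = C₀·R ≈ 52.394 × 1.2661 ≈ 66.336 mg/L.

66.3 mg/L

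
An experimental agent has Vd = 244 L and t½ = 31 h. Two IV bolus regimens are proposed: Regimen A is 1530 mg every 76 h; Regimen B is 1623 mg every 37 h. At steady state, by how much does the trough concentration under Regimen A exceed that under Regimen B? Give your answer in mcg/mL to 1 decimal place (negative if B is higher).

-3.8 mcg/mL

Regimen A: f = (1/2)^(76/31) ≈ 0.1828; Cmin,ss = (1530/244)·f/(1−f) ≈ 1.403 mcg/mL.
Regimen B: f = (1/2)^(37/31) ≈ 0.4372; Cmin,ss = (1623/244)·f/(1−f) ≈ 5.167 mcg/mL.
Difference ≈ 1.403 − 5.167 ≈ -3.764 mcg/mL.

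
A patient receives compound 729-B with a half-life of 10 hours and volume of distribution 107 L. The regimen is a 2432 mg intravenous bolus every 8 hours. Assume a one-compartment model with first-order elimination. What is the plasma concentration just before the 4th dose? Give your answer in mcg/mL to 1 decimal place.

24.9 mcg/mL

f = (1/2)^(τ/t½) = (1/2)^(8/10) ≈ 0.5743.
C₀ = D/Vd = 2432/107 ≈ 22.729 mcg/mL.
Before the 4th dose, 3 doses have been given. Superposition: Cmin = C₀·(f + f² + … + f^3).
≈ 22.729 × (0.5743 + 0.3298 + 0.1894) ≈ 22.729 × 1.0935 ≈ 24.854 mcg/mL.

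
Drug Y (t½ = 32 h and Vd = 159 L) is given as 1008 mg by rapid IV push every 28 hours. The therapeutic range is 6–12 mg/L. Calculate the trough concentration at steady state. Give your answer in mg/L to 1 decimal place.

7.6 mg/L

τ/t½ = 28/32 ≈ 0.875, so fraction remaining f = (1/2)^(28/32) ≈ 0.5453.
Accumulation ratio R = 1/(1 − f) ≈ 1/0.4547 ≈ 2.1993.
Single-dose peak C₀ = D/Vd = 1008/159 ≈ 6.340 mg/L.
Cmax,ss = C₀/(1 − f) ≈ 6.340/0.4547 ≈ 13.943 mg/L.
One interval later, Cmin,ss = Cmax,ss·e^(−kτ) ≈ 13.943 × 0.5453 ≈ 7.603 mg/L.
Trough 7.6 mg/L vs MEC 6 mg/L: adequate.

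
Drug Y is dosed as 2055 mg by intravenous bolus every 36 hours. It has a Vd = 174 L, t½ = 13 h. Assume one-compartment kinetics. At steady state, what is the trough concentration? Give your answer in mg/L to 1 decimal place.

k = ln2/t½ = ln2/13 ≈ 0.053319 h⁻¹; fraction remaining f = e^(−kτ) = e^(−0.053319×36) ≈ 0.1467.
Each bolus raises the concentration by D/Vd = 2055/174 ≈ 11.810 mg/L.
Steady-state trough Cmin,ss = C₀·f/(1−f) ≈ 11.810 × 0.1467/0.8533 ≈ 2.030 mg/L.

2.0 mg/L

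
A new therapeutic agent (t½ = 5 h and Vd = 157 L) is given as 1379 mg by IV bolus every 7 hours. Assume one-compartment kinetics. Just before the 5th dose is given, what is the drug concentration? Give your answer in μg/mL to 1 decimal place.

f = (1/2)^(τ/t½) = (1/2)^(7/5) ≈ 0.3789.
C₀ = D/Vd = 1379/157 ≈ 8.783 μg/mL.
Before the 5th dose, 4 doses have been given. Superposition: Cmin = C₀·(f + f² + … + f^4).
≈ 8.783 × (0.3789 + 0.1436 + 0.0544 + 0.0206) ≈ 8.783 × 0.5975 ≈ 5.248 μg/mL.

5.2 μg/mL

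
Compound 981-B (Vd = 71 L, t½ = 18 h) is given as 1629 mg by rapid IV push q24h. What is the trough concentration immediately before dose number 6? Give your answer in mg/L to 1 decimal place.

f = (1/2)^(τ/t½) = (1/2)^(24/18) ≈ 0.3969.
C₀ = D/Vd = 1629/71 ≈ 22.944 mg/L.
Before the 6th dose, 5 doses have been given. Superposition: Cmin = C₀·(f + f² + … + f^5).
≈ 22.944 × (0.3969 + 0.1575 + 0.0625 + 0.0248 + 0.0098) ≈ 22.944 × 0.6515 ≈ 14.948 mg/L.

14.9 mg/L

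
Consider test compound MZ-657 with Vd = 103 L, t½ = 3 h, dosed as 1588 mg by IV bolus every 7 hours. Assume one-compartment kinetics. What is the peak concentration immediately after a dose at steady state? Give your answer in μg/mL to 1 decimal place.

k = ln2/t½ = ln2/3 ≈ 0.231049 h⁻¹; fraction remaining f = e^(−kτ) = e^(−0.231049×7) ≈ 0.1984.
At steady state, accumulation factor R = 1/(1 − e^(−kτ)) ≈ 1.2475.
Each bolus raises the concentration by D/Vd = 1588/103 ≈ 15.417 μg/mL.
Steady-state peak Cmax,ss = C₀·R ≈ 15.417 × 1.2475 ≈ 19.233 μg/mL.

19.2 μg/mL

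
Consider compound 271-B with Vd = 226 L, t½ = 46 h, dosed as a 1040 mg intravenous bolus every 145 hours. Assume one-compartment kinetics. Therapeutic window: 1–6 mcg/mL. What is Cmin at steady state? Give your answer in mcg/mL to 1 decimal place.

k = ln2/t½ = ln2/46 ≈ 0.015068 h⁻¹; fraction remaining f = e^(−kτ) = e^(−0.015068×145) ≈ 0.1125.
Each bolus raises the concentration by D/Vd = 1040/226 ≈ 4.602 mcg/mL.
Steady-state trough Cmin,ss = C₀·f/(1−f) ≈ 4.602 × 0.1125/0.8875 ≈ 0.583 mcg/mL.
Trough 0.6 mcg/mL vs MEC 1 mcg/mL: subtherapeutic.

0.6 mcg/mL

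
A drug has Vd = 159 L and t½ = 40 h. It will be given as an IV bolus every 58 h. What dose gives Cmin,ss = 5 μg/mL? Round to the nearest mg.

τ/t½ = 58/40 ≈ 1.45, so f = (1/2)^(58/40) ≈ 0.366021.
Cmin,ss = (D/Vd)·f/(1−f), so D = Cmin,ss·Vd·(1−f)/f.
D = 5 × 159 × (1−f)/f ≈ 5 × 159 × 1.73208 ≈ 1377.00 mg.

1377 mg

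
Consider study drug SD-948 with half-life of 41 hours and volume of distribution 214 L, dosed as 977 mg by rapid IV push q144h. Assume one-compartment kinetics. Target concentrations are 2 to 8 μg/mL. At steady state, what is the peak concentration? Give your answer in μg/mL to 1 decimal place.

5.0 μg/mL

Over one 144-h interval, 144/41 ≈ 3.5122 half-lives elapse, leaving f ≈ 0.0876 of each dose.
Accumulation ratio R = 1/(1 − f) ≈ 1/0.9124 ≈ 1.0960.
Each bolus raises the concentration by D/Vd = 977/214 ≈ 4.565 μg/mL.
Steady-state peak Cmax,ss = C₀·R ≈ 4.565 × 1.0960 ≈ 5.003 μg/mL.
Peak 5.0 μg/mL vs MTC 8 μg/mL: below toxic threshold.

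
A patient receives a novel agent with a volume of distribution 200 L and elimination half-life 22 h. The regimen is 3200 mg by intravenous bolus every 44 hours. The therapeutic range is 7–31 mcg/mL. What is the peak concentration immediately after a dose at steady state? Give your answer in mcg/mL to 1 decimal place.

21.3 mcg/mL

τ = 44 h = 2 half-lives, so f = (1/2)^2 = 0.25.
Accumulation ratio R = 1/(1 − f) = 1/0.75 = 4/3.
Single-dose peak C₀ = D/Vd = 3200/200 = 16 mcg/mL.
Steady-state peak Cmax,ss = C₀·R = 16 × 4/3 ≈ 21.333 mcg/mL.
Peak 21.3 mcg/mL vs MTC 31 mcg/mL: below toxic threshold.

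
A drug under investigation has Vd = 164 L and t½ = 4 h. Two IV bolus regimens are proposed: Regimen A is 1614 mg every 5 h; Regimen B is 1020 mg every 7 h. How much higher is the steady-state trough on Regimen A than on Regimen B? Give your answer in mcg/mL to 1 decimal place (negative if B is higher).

Regimen A: f = (1/2)^(5/4) ≈ 0.4204; Cmin,ss = (1614/164)·f/(1−f) ≈ 7.138 mcg/mL.
Regimen B: f = (1/2)^(7/4) ≈ 0.2973; Cmin,ss = (1020/164)·f/(1−f) ≈ 2.631 mcg/mL.
Difference ≈ 7.138 − 2.631 ≈ 4.507 mcg/mL.

4.5 mcg/mL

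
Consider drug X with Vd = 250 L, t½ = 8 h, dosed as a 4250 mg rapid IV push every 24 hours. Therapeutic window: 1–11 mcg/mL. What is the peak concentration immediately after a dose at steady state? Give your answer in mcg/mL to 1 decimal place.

The dosing interval is 3 half-lives, so f = 2^(−3) = 0.125.
At steady state, R = 1/(1 − 0.125) = 8/7.
Single-dose peak C₀ = D/Vd = 4250/250 = 17 mcg/mL.
Steady-state peak Cmax,ss = C₀·R = 17 × 8/7 ≈ 19.429 mcg/mL.
Peak 19.4 mcg/mL vs MTC 11 mcg/mL: exceeds toxic threshold.

19.4 mcg/mL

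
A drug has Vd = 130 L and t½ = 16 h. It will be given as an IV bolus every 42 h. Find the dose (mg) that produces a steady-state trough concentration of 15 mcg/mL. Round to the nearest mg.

τ/t½ = 42/16 ≈ 2.625, so f = (1/2)^(42/16) ≈ 0.162105.
Cmin,ss = (D/Vd)·f/(1−f), so D = Cmin,ss·Vd·(1−f)/f.
D = 15 × 130 × (1−f)/f ≈ 15 × 130 × 5.16884 ≈ 10079.24 mg.

10079 mg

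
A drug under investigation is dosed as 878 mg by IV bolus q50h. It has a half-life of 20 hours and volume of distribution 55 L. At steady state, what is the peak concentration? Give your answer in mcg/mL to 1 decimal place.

k = ln2/t½ = ln2/20 ≈ 0.034657 h⁻¹; fraction remaining f = e^(−kτ) = e^(−0.034657×50) ≈ 0.1768.
At steady state, accumulation factor R = 1/(1 − e^(−kτ)) ≈ 1.2148.
Single-dose peak C₀ = D/Vd = 878/55 ≈ 15.964 mcg/mL.
Cmax,ss = C₀/(1 − f) ≈ 15.964/0.8232 ≈ 19.393 mcg/mL.

19.4 mcg/mL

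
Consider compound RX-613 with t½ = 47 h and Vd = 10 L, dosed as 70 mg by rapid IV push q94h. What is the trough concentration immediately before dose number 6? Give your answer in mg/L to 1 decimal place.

2.3 mg/L

f = (1/2)^(τ/t½) = (1/2)^(94/47) ≈ 0.2500.
C₀ = D/Vd = 70/10 ≈ 7.000 mg/L.
Before the 6th dose, 5 doses have been given. Superposition: Cmin = C₀·(f + f² + … + f^5).
≈ 7.000 × (0.2500 + 0.0625 + 0.0156 + 0.0039 + 0.0010) ≈ 7.000 × 0.3330 ≈ 2.331 mg/L.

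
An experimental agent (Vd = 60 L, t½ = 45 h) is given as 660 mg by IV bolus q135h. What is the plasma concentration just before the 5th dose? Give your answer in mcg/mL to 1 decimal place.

1.6 mcg/mL

f = (1/2)^(τ/t½) = (1/2)^(135/45) ≈ 0.1250.
C₀ = D/Vd = 660/60 ≈ 11.000 mcg/mL.
Before the 5th dose, 4 doses have been given. Superposition: Cmin = C₀·(f + f² + … + f^4).
≈ 11.000 × (0.1250 + 0.0156 + 0.0020 + 0.0002) ≈ 11.000 × 0.1428 ≈ 1.571 mcg/mL.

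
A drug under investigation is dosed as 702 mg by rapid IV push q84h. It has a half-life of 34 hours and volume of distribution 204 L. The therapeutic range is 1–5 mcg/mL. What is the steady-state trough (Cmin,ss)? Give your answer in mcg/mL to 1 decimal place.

τ/t½ = 84/34 ≈ 2.4706, so fraction remaining f = (1/2)^(84/34) ≈ 0.1804.
At steady state, accumulation factor R = 1/(1 − e^(−kτ)) ≈ 1.2201.
Each bolus raises the concentration by D/Vd = 702/204 ≈ 3.441 mcg/mL.
Cmax,ss = C₀/(1 − f) ≈ 3.441/0.8196 ≈ 4.198 mcg/mL.
Steady-state trough Cmin,ss = Cmax,ss·f ≈ 4.198 × 0.1804 ≈ 0.757 mcg/mL.
Trough 0.8 mcg/mL vs MEC 1 mcg/mL: subtherapeutic.

0.8 mcg/mL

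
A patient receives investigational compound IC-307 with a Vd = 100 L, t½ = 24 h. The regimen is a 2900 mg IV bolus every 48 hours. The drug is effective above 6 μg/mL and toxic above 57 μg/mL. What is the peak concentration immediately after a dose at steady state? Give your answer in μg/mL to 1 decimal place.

38.7 μg/mL

The dosing interval is 2 half-lives, so f = 2^(−2) = 0.25.
At steady state, R = 1/(1 − 0.25) = 4/3.
Single-dose peak C₀ = D/Vd = 2900/100 = 29 μg/mL.
Steady-state peak Cmax,ss = C₀·R = 29 × 4/3 ≈ 38.667 μg/mL.
Peak 38.7 μg/mL vs MTC 57 μg/mL: below toxic threshold.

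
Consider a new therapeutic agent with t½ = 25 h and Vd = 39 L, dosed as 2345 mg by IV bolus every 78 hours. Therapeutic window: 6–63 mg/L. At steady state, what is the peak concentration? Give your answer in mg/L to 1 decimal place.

k = ln2/t½ = ln2/25 ≈ 0.027726 h⁻¹; fraction remaining f = e^(−kτ) = e^(−0.027726×78) ≈ 0.1150.
At steady state, accumulation factor R = 1/(1 − e^(−kτ)) ≈ 1.1299.
Each bolus raises the concentration by D/Vd = 2345/39 ≈ 60.128 mg/L.
Steady-state peak Cmax,ss = C₀·R ≈ 60.128 × 1.1299 ≈ 67.939 mg/L.
Peak 67.9 mg/L vs MTC 63 mg/L: exceeds toxic threshold.

67.9 mg/L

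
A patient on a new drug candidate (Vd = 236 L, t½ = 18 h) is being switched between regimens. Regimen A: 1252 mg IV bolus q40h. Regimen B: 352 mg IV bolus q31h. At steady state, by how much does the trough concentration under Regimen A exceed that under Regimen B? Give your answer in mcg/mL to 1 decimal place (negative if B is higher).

Regimen A: f = (1/2)^(40/18) ≈ 0.2143; Cmin,ss = (1252/236)·f/(1−f) ≈ 1.447 mcg/mL.
Regimen B: f = (1/2)^(31/18) ≈ 0.3031; Cmin,ss = (352/236)·f/(1−f) ≈ 0.649 mcg/mL.
Difference ≈ 1.447 − 0.649 ≈ 0.798 mcg/mL.

0.8 mcg/mL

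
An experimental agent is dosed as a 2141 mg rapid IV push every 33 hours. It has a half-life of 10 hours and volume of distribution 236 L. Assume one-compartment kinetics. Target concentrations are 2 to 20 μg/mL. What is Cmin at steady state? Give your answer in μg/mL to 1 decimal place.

Over one 33-h interval, 33/10 ≈ 3.3 half-lives elapse, leaving f ≈ 0.1015 of each dose.
At steady state, accumulation factor R = 1/(1 − e^(−kτ)) ≈ 1.1130.
Each bolus raises the concentration by D/Vd = 2141/236 ≈ 9.072 μg/mL.
Cmax,ss = C₀/(1 − f) ≈ 9.072/0.8985 ≈ 10.097 μg/mL.
One interval later, Cmin,ss = Cmax,ss·e^(−kτ) ≈ 10.097 × 0.1015 ≈ 1.025 μg/mL.
Trough 1.0 μg/mL vs MEC 2 μg/mL: subtherapeutic.

1.0 μg/mL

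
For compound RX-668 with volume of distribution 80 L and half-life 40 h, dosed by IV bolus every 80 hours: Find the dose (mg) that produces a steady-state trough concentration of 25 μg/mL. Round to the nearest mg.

6000 mg

τ/t½ = 80/40 ≈ 2, so f = (1/2)^(80/40) ≈ 0.250000.
Cmin,ss = (D/Vd)·f/(1−f), so D = Cmin,ss·Vd·(1−f)/f.
D = 25 × 80 × (1−f)/f ≈ 25 × 80 × 3.00000 ≈ 6000.00 mg.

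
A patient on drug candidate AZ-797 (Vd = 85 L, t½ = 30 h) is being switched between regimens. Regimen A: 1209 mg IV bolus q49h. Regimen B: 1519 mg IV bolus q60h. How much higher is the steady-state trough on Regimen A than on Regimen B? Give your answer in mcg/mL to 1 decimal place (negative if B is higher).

0.8 mcg/mL

Regimen A: f = (1/2)^(49/30) ≈ 0.3223; Cmin,ss = (1209/85)·f/(1−f) ≈ 6.764 mcg/mL.
Regimen B: f = (1/2)^(60/30) ≈ 0.2500; Cmin,ss = (1519/85)·f/(1−f) ≈ 5.957 mcg/mL.
Difference ≈ 6.764 − 5.957 ≈ 0.807 mcg/mL.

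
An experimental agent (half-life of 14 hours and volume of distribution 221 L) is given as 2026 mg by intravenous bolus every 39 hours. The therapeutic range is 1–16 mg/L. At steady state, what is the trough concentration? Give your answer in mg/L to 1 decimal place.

k = ln2/t½ = ln2/14 ≈ 0.049511 h⁻¹; fraction remaining f = e^(−kτ) = e^(−0.049511×39) ≈ 0.1450.
At steady state, accumulation factor R = 1/(1 − e^(−kτ)) ≈ 1.1696.
Each bolus raises the concentration by D/Vd = 2026/221 ≈ 9.167 mg/L.
Cmax,ss = C₀/(1 − f) ≈ 9.167/0.8550 ≈ 10.722 mg/L.
One interval later, Cmin,ss = Cmax,ss·e^(−kτ) ≈ 10.722 × 0.1450 ≈ 1.555 mg/L.
Trough 1.6 mg/L vs MEC 1 mg/L: adequate.

1.6 mg/L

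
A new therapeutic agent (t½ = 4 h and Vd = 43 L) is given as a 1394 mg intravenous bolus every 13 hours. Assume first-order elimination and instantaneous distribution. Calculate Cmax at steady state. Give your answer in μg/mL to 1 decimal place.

36.2 μg/mL

Over one 13-h interval, 13/4 ≈ 3.25 half-lives elapse, leaving f ≈ 0.1051 of each dose.
At steady state, accumulation factor R = 1/(1 − e^(−kτ)) ≈ 1.1174.
Each bolus raises the concentration by D/Vd = 1394/43 ≈ 32.419 μg/mL.
Steady-state peak Cmax,ss = C₀·R ≈ 32.419 × 1.1174 ≈ 36.225 μg/mL.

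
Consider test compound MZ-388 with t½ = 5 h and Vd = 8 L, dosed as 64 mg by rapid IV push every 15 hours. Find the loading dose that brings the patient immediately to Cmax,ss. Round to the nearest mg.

f = (1/2)^(15/5) ≈ 0.125000; accumulation ratio R = 1/(1−f) ≈ 1.14286.
Loading dose to hit Cmax,ss on first dose: D_load = D_maint·R ≈ 64 × 1.14286 ≈ 73.14 mg.

73 mg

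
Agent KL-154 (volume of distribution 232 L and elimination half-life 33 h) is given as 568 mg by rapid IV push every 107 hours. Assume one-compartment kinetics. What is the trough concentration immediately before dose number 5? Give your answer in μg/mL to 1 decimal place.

f = (1/2)^(τ/t½) = (1/2)^(107/33) ≈ 0.1057.
C₀ = D/Vd = 568/232 ≈ 2.448 μg/mL.
Before the 5th dose, 4 doses have been given. Superposition: Cmin = C₀·(f + f² + … + f^4).
≈ 2.448 × (0.1057 + 0.0112 + 0.0012 + 0.0001) ≈ 2.448 × 0.1182 ≈ 0.289 μg/mL.

0.3 μg/mL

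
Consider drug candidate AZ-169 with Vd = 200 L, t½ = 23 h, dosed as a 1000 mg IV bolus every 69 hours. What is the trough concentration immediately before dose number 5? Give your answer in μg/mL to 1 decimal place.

f = (1/2)^(τ/t½) = (1/2)^(69/23) ≈ 0.1250.
C₀ = D/Vd = 1000/200 ≈ 5.000 μg/mL.
Before the 5th dose, 4 doses have been given. Superposition: Cmin = C₀·(f + f² + … + f^4).
≈ 5.000 × (0.1250 + 0.0156 + 0.0020 + 0.0002) ≈ 5.000 × 0.1428 ≈ 0.714 μg/mL.

0.7 μg/mL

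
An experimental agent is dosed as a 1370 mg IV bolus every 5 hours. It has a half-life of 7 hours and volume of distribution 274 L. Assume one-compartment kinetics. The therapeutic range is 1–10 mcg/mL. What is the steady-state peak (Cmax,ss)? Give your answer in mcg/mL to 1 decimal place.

12.8 mcg/mL

τ/t½ = 5/7 ≈ 0.71429, so fraction remaining f = (1/2)^(5/7) ≈ 0.6095.
At steady state, accumulation factor R = 1/(1 − e^(−kτ)) ≈ 2.5608.
Single-dose peak C₀ = D/Vd = 1370/274 ≈ 5.000 mcg/mL.
Cmax,ss = C₀/(1 − f) ≈ 5.000/0.3905 ≈ 12.804 mcg/mL.
Peak 12.8 mcg/mL vs MTC 10 mcg/mL: exceeds toxic threshold.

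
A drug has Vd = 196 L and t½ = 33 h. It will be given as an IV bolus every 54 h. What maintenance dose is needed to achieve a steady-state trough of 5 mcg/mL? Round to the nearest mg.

τ/t½ = 54/33 ≈ 1.6364, so f = (1/2)^(54/33) ≈ 0.321666.
Cmin,ss = (D/Vd)·f/(1−f), so D = Cmin,ss·Vd·(1−f)/f.
D = 5 × 196 × (1−f)/f ≈ 5 × 196 × 2.10881 ≈ 2066.63 mg.

2067 mg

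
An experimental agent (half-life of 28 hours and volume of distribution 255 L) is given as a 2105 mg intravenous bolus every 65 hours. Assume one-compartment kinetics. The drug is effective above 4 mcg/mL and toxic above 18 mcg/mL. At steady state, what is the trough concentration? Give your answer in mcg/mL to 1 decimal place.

2.1 mcg/mL

τ/t½ = 65/28 ≈ 2.3214, so fraction remaining f = (1/2)^(65/28) ≈ 0.2001.
Accumulation ratio R = 1/(1 − f) ≈ 1/0.7999 ≈ 1.2502.
Each bolus raises the concentration by D/Vd = 2105/255 ≈ 8.255 mcg/mL.
Steady-state peak Cmax,ss = C₀·R ≈ 8.255 × 1.2502 ≈ 10.320 mcg/mL.
One interval later, Cmin,ss = Cmax,ss·e^(−kτ) ≈ 10.320 × 0.2001 ≈ 2.065 mcg/mL.
Trough 2.1 mcg/mL vs MEC 4 mcg/mL: subtherapeutic.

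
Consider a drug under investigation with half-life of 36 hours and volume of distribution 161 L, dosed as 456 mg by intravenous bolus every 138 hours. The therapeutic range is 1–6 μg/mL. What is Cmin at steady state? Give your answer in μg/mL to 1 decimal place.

0.2 μg/mL

k = ln2/t½ = ln2/36 ≈ 0.019254 h⁻¹; fraction remaining f = e^(−kτ) = e^(−0.019254×138) ≈ 0.0702.
Accumulation ratio R = 1/(1 − f) ≈ 1/0.9298 ≈ 1.0755.
Each bolus raises the concentration by D/Vd = 456/161 ≈ 2.832 μg/mL.
Steady-state peak Cmax,ss = C₀·R ≈ 2.832 × 1.0755 ≈ 3.046 μg/mL.
One interval later, Cmin,ss = Cmax,ss·e^(−kτ) ≈ 3.046 × 0.0702 ≈ 0.214 μg/mL.
Trough 0.2 μg/mL vs MEC 1 μg/mL: subtherapeutic.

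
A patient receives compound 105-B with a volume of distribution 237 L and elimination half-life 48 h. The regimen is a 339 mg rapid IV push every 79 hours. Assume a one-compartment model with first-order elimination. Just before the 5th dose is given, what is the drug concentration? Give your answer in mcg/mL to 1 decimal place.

0.7 mcg/mL

f = (1/2)^(τ/t½) = (1/2)^(79/48) ≈ 0.3196.
C₀ = D/Vd = 339/237 ≈ 1.430 mcg/mL.
Before the 5th dose, 4 doses have been given. Superposition: Cmin = C₀·(f + f² + … + f^4).
≈ 1.430 × (0.3196 + 0.1021 + 0.0326 + 0.0104) ≈ 1.430 × 0.4647 ≈ 0.665 mcg/mL.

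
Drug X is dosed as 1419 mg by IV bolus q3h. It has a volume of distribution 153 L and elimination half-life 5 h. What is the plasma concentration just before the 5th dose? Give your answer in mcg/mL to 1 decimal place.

14.6 mcg/mL

f = (1/2)^(τ/t½) = (1/2)^(3/5) ≈ 0.6598.
C₀ = D/Vd = 1419/153 ≈ 9.275 mcg/mL.
Before the 5th dose, 4 doses have been given. Superposition: Cmin = C₀·(f + f² + … + f^4).
≈ 9.275 × (0.6598 + 0.4353 + 0.2872 + 0.1895) ≈ 9.275 × 1.5718 ≈ 14.578 mcg/mL.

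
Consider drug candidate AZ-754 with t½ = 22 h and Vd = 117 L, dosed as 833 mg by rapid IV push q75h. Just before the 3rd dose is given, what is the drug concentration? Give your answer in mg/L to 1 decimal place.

f = (1/2)^(τ/t½) = (1/2)^(75/22) ≈ 0.0941.
C₀ = D/Vd = 833/117 ≈ 7.120 mg/L.
Before the 3rd dose, 2 doses have been given. Superposition: Cmin = C₀·(f + f²).
≈ 7.120 × (0.0941 + 0.0089) ≈ 7.120 × 0.1030 ≈ 0.733 mg/L.

0.7 mg/L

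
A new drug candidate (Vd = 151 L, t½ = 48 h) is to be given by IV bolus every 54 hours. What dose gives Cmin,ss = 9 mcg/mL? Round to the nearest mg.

1605 mg

τ/t½ = 54/48 ≈ 1.125, so f = (1/2)^(54/48) ≈ 0.458502.
Cmin,ss = (D/Vd)·f/(1−f), so D = Cmin,ss·Vd·(1−f)/f.
D = 9 × 151 × (1−f)/f ≈ 9 × 151 × 1.18102 ≈ 1605.01 mg.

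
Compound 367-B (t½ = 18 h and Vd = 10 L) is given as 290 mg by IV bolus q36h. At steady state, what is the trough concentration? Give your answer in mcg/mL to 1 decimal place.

9.7 mcg/mL

The dosing interval is 2 half-lives, so f = 2^(−2) = 0.25.
Accumulation ratio R = 1/(1 − f) = 1/0.75 = 4/3.
Single-dose peak C₀ = D/Vd = 290/10 = 29 mcg/mL.
Steady-state peak Cmax,ss = C₀·R = 29 × 4/3 ≈ 38.667 mcg/mL.
Steady-state trough Cmin,ss = Cmax,ss·f ≈ 38.667 × 0.25 ≈ 9.667 mcg/mL.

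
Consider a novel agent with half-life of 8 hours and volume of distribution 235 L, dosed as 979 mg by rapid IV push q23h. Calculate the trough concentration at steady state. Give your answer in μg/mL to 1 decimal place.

k = ln2/t½ = ln2/8 ≈ 0.086643 h⁻¹; fraction remaining f = e^(−kτ) = e^(−0.086643×23) ≈ 0.1363.
At steady state, accumulation factor R = 1/(1 − e^(−kτ)) ≈ 1.1578.
Each bolus raises the concentration by D/Vd = 979/235 ≈ 4.166 μg/mL.
Cmax,ss = C₀/(1 − f) ≈ 4.166/0.8637 ≈ 4.823 μg/mL.
Steady-state trough Cmin,ss = Cmax,ss·f ≈ 4.823 × 0.1363 ≈ 0.657 μg/mL.

0.7 μg/mL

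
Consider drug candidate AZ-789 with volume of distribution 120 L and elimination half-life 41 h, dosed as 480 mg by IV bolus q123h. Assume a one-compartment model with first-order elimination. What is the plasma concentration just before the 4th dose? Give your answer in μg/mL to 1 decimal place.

0.6 μg/mL

f = (1/2)^(τ/t½) = (1/2)^(123/41) ≈ 0.1250.
C₀ = D/Vd = 480/120 ≈ 4.000 μg/mL.
Before the 4th dose, 3 doses have been given. Superposition: Cmin = C₀·(f + f² + … + f^3).
≈ 4.000 × (0.1250 + 0.0156 + 0.0020) ≈ 4.000 × 0.1426 ≈ 0.570 μg/mL.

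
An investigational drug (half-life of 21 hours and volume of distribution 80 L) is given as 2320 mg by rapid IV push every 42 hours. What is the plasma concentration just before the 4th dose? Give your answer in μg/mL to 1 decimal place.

f = (1/2)^(τ/t½) = (1/2)^(42/21) ≈ 0.2500.
C₀ = D/Vd = 2320/80 ≈ 29.000 μg/mL.
Before the 4th dose, 3 doses have been given. Superposition: Cmin = C₀·(f + f² + … + f^3).
≈ 29.000 × (0.2500 + 0.0625 + 0.0156) ≈ 29.000 × 0.3281 ≈ 9.515 μg/mL.

9.5 μg/mL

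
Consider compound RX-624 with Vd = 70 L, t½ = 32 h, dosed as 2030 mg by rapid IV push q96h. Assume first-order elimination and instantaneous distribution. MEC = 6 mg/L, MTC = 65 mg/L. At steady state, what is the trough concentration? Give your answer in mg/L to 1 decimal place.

The dosing interval is 3 half-lives, so f = 2^(−3) = 0.125.
At steady state, R = 1/(1 − 0.125) = 8/7.
Single-dose peak C₀ = D/Vd = 2030/70 = 29 mg/L.
Steady-state peak Cmax,ss = C₀·R = 29 × 8/7 ≈ 33.143 mg/L.
Steady-state trough Cmin,ss = Cmax,ss·f ≈ 33.143 × 0.125 ≈ 4.143 mg/L.
Trough 4.1 mg/L vs MEC 6 mg/L: subtherapeutic.

4.1 mg/L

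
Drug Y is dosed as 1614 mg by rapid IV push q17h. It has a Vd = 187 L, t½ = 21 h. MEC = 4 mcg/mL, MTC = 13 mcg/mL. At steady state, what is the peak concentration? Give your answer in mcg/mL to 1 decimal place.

k = ln2/t½ = ln2/21 ≈ 0.033007 h⁻¹; fraction remaining f = e^(−kτ) = e^(−0.033007×17) ≈ 0.5706.
Accumulation ratio R = 1/(1 − f) ≈ 1/0.4294 ≈ 2.3288.
Each bolus raises the concentration by D/Vd = 1614/187 ≈ 8.631 mcg/mL.
Steady-state peak Cmax,ss = C₀·R ≈ 8.631 × 2.3288 ≈ 20.100 mcg/mL.
Peak 20.1 mcg/mL vs MTC 13 mcg/mL: exceeds toxic threshold.

20.1 mcg/mL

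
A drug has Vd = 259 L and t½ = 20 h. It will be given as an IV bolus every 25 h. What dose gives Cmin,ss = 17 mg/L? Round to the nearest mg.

6069 mg

τ/t½ = 25/20 ≈ 1.25, so f = (1/2)^(25/20) ≈ 0.420448.
Cmin,ss = (D/Vd)·f/(1−f), so D = Cmin,ss·Vd·(1−f)/f.
D = 17 × 259 × (1−f)/f ≈ 17 × 259 × 1.37842 ≈ 6069.18 mg.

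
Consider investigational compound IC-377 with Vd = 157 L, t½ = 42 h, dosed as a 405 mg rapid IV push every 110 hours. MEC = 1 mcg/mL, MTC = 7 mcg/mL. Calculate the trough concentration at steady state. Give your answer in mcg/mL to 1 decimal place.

τ/t½ = 110/42 ≈ 2.619, so fraction remaining f = (1/2)^(110/42) ≈ 0.1628.
Accumulation ratio R = 1/(1 − f) ≈ 1/0.8372 ≈ 1.1945.
Each bolus raises the concentration by D/Vd = 405/157 ≈ 2.580 mcg/mL.
Cmax,ss = C₀/(1 − f) ≈ 2.580/0.8372 ≈ 3.082 mcg/mL.
One interval later, Cmin,ss = Cmax,ss·e^(−kτ) ≈ 3.082 × 0.1628 ≈ 0.502 mcg/mL.
Trough 0.5 mcg/mL vs MEC 1 mcg/mL: subtherapeutic.

0.5 mcg/mL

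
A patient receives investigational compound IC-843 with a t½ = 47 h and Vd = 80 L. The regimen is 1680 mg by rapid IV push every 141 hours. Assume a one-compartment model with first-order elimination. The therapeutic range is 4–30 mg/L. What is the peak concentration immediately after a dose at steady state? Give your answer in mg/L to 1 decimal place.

τ = 141 h = 3 half-lives, so f = (1/2)^3 = 0.125.
Accumulation ratio R = 1/(1 − f) = 1/0.875 = 8/7.
Single-dose peak C₀ = D/Vd = 1680/80 = 21 mg/L.
Steady-state peak Cmax,ss = C₀·R = 21 × 8/7 ≈ 24.000 mg/L.
Peak 24.0 mg/L vs MTC 30 mg/L: below toxic threshold.

24.0 mg/L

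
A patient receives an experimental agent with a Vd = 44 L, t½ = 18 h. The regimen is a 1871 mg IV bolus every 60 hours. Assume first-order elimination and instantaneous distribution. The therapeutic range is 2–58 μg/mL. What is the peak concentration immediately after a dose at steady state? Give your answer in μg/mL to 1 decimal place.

τ/t½ = 60/18 ≈ 3.3333, so fraction remaining f = (1/2)^(60/18) ≈ 0.0992.
Accumulation ratio R = 1/(1 − f) ≈ 1/0.9008 ≈ 1.1101.
Single-dose peak C₀ = D/Vd = 1871/44 ≈ 42.523 μg/mL.
Steady-state peak Cmax,ss = C₀·R ≈ 42.523 × 1.1101 ≈ 47.205 μg/mL.
Peak 47.2 μg/mL vs MTC 58 μg/mL: below toxic threshold.

47.2 μg/mL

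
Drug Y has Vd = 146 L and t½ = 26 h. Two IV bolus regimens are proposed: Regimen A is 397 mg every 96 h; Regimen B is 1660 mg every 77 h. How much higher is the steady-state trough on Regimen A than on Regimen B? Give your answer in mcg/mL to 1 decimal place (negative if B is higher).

Regimen A: f = (1/2)^(96/26) ≈ 0.0774; Cmin,ss = (397/146)·f/(1−f) ≈ 0.228 mcg/mL.
Regimen B: f = (1/2)^(77/26) ≈ 0.1284; Cmin,ss = (1660/146)·f/(1−f) ≈ 1.675 mcg/mL.
Difference ≈ 0.228 − 1.675 ≈ -1.447 mcg/mL.

-1.4 mcg/mL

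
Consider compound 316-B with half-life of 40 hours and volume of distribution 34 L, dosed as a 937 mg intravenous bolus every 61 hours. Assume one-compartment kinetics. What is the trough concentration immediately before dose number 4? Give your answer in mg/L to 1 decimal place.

f = (1/2)^(τ/t½) = (1/2)^(61/40) ≈ 0.3475.
C₀ = D/Vd = 937/34 ≈ 27.559 mg/L.
Before the 4th dose, 3 doses have been given. Superposition: Cmin = C₀·(f + f² + … + f^3).
≈ 27.559 × (0.3475 + 0.1208 + 0.0420) ≈ 27.559 × 0.5103 ≈ 14.063 mg/L.

14.1 mg/L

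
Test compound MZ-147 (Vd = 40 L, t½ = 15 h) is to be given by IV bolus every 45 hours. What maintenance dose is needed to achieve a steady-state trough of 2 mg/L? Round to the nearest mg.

τ/t½ = 45/15 ≈ 3, so f = (1/2)^(45/15) ≈ 0.125000.
Cmin,ss = (D/Vd)·f/(1−f), so D = Cmin,ss·Vd·(1−f)/f.
D = 2 × 40 × (1−f)/f ≈ 2 × 40 × 7.00000 ≈ 560.00 mg.

560 mg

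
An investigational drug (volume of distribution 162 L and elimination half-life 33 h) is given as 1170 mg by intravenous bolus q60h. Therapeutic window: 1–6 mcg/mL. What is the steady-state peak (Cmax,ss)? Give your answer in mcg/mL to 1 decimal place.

k = ln2/t½ = ln2/33 ≈ 0.021004 h⁻¹; fraction remaining f = e^(−kτ) = e^(−0.021004×60) ≈ 0.2836.
At steady state, accumulation factor R = 1/(1 − e^(−kτ)) ≈ 1.3959.
Single-dose peak C₀ = D/Vd = 1170/162 ≈ 7.222 mcg/mL.
Steady-state peak Cmax,ss = C₀·R ≈ 7.222 × 1.3959 ≈ 10.081 mcg/mL.
Peak 10.1 mcg/mL vs MTC 6 mcg/mL: exceeds toxic threshold.

10.1 mcg/mL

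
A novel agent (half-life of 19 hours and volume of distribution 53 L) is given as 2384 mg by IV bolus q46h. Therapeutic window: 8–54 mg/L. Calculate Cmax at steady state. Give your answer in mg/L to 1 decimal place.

55.3 mg/L

Over one 46-h interval, 46/19 ≈ 2.4211 half-lives elapse, leaving f ≈ 0.1867 of each dose.
Accumulation ratio R = 1/(1 − f) ≈ 1/0.8133 ≈ 1.2296.
Single-dose peak C₀ = D/Vd = 2384/53 ≈ 44.981 mg/L.
Steady-state peak Cmax,ss = C₀·R ≈ 44.981 × 1.2296 ≈ 55.309 mg/L.
Peak 55.3 mg/L vs MTC 54 mg/L: exceeds toxic threshold.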